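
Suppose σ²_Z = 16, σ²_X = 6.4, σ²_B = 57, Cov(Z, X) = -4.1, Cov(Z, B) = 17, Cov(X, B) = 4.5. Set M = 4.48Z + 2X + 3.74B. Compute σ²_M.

σ²_M = a²·σ²_Z + b²·σ²_X + c²·σ²_B + 2ab·Cov(Z, X) + 2ac·Cov(Z, B) + 2bc·Cov(X, B), with a = 4.48, b = 2, c = 3.74.
= 321.1264 + 25.6 + 797.2932 + (-73.472) + 569.6768 + 67.32
= 1707.5444.

σ²_M = 1707.5444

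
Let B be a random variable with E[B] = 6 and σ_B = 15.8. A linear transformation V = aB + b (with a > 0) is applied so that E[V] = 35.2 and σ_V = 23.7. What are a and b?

σ_V = a·σ_B (a > 0), so a = 23.7/15.8 = 1.5.
E[V] = a·E[B] + b, so b = 35.2 − 1.5·6 = 26.2.

a = 1.5, b = 26.2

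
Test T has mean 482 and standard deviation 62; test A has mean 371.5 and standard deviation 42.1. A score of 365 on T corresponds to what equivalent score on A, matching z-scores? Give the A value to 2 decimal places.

A = 292.05

z = (365 − 482)/62 ≈ -1.8871.
A = 371.5 + z·42.1 = 371.5 + (365 − 482)·42.1/62 ≈ 292.05.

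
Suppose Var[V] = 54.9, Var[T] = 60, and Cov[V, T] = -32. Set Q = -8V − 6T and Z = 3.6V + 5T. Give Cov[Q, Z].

By bilinearity, Cov[Q, Z] = ac·Var[V] + bd·Var[T] + (ad+bc)·Cov[V, T], with a=-8, b=-6, c=3.6, d=5.
ac·Var[V] = (-8)·3.6·54.9 = -1581.12
bd·Var[T] = (-6)·5·60 = -1800
(ad+bc)·Cov[V, T] = (-61.6)·(-32) = 1971.2
Cov[Q, Z] = -1581.12 + (-1800) + 1971.2 = -1409.92.

Cov[Q, Z] = -1409.92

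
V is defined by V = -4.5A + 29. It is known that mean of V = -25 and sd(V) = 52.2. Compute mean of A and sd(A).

From V = -4.5A + 29: mean of V = a·mean of A + b, so mean of A = (mean of V − b)/a = (-25 − 29)/(-4.5) = 12.
sd(V) = |a|·sd(A), so sd(A) = 52.2/|-4.5| = 11.6.

mean of A = 12, sd(A) = 11.6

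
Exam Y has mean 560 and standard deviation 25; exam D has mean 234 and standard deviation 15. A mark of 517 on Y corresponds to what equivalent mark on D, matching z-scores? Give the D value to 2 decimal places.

z = (517 − 560)/25 = -1.72.
D = 234 + z·15 = 234 + (517 − 560)·15/25 = 208.20.

D = 208.20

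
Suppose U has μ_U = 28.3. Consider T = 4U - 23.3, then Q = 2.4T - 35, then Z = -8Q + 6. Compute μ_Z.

μ_T = 4·28.3 + (-23.3) = 89.9.
μ_Q = 2.4·89.9 + (-35) = 180.76.
μ_Z = (-8)·180.76 + 6 = -1440.08.

μ_Z = -1440.08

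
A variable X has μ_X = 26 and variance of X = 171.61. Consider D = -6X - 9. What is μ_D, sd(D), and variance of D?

μ_D = -165, sd(D) = 78.6, variance of D = 6177.96

D = -6X - 9 is linear with a = -6, b = -9.
μ_D = a·μ_X + b = (-6)·26 + (-9) = -165.
sd(X) = √171.61 = 13.1.
sd(D) = |a|·sd(X) = |-6|·13.1 = 78.6.
variance of D = a²·variance of X = (-6)²·171.61 = 6177.96 (the additive constant -9 does not affect variance).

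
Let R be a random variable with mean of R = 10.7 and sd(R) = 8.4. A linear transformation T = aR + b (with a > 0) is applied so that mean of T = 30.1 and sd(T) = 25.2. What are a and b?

a = 3, b = -2

sd(T) = a·sd(R) (a > 0), so a = 25.2/8.4 = 3.
mean of T = a·mean of R + b, so b = 30.1 − 3·10.7 = -2.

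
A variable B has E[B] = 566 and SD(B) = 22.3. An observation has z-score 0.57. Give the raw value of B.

B = E[B] + z·SD(B) = 566 + 0.57·22.3 = 578.711.

B = 578.711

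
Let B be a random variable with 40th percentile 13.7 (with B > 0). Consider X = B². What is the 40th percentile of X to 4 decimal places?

B² is increasing, so P_{40}(X) = g(P_{40}(B)) = 187.69.

40th percentile of X = 187.69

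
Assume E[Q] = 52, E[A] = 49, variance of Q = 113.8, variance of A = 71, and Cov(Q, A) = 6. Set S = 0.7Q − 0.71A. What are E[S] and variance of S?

E[S] = 0.7·E[Q] + (-0.71)·E[A] = 0.7·52 + (-0.71)·49 = 1.61.
variance of S = a²·variance of Q + b²·variance of A + 2ab·Cov(Q, A) with a = 0.7, b = -0.71.
= 0.7²·113.8 + (-0.71)²·71 + 2·0.7·(-0.71)·6
= 55.762 + 35.7911 + (-5.964) = 85.5891.

E[S] = 1.61, variance of S = 85.5891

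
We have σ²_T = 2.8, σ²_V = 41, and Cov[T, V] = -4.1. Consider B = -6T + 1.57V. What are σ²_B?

σ²_B = a²·σ²_T + b²·σ²_V + 2ab·Cov[T, V] with a = -6, b = 1.57.
= (-6)²·2.8 + 1.57²·41 + 2·(-6)·1.57·(-4.1)
= 100.8 + 101.0609 + 77.244 = 279.1049.

σ²_B = 279.1049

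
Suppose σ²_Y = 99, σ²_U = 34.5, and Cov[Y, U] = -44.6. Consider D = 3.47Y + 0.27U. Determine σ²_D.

σ²_D = a²·σ²_Y + b²·σ²_U + 2ab·Cov[Y, U] with a = 3.47, b = 0.27.
= 3.47²·99 + 0.27²·34.5 + 2·3.47·0.27·(-44.6)
= 1192.0491 + 2.51505 + (-83.57148) = 1110.99267.

σ²_D = 1110.99267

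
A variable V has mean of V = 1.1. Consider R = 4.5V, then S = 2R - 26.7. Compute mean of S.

mean of S = -16.8

mean of R = 4.5·1.1 = 4.95.
mean of S = 2·4.95 + (-26.7) = -16.8.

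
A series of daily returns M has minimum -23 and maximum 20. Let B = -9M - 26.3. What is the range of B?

Range of M = 20 − (-23) = 43.
Range(B) = |a|·Range(M) = |-9|·43 = 387.

Range(B) = 387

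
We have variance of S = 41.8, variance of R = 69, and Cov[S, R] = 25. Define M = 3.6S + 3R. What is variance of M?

variance of M = a²·variance of S + b²·variance of R + 2ab·Cov[S, R] with a = 3.6, b = 3.
= 3.6²·41.8 + 3²·69 + 2·3.6·3·25
= 541.728 + 621 + 540 = 1702.728.

variance of M = 1702.728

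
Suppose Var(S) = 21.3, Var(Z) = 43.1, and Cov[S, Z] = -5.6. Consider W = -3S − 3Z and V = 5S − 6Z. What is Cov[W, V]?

By bilinearity, Cov[W, V] = ac·Var(S) + bd·Var(Z) + (ad+bc)·Cov[S, Z], with a=-3, b=-3, c=5, d=-6.
ac·Var(S) = (-3)·5·21.3 = -319.5
bd·Var(Z) = (-3)·(-6)·43.1 = 775.8
(ad+bc)·Cov[S, Z] = (3)·(-5.6) = -16.8
Cov[W, V] = -319.5 + 775.8 + (-16.8) = 439.5.

Cov[W, V] = 439.5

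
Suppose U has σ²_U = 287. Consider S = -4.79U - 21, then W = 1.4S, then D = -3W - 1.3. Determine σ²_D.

σ²_D = 116158.636188

σ²_S = (-4.79)²·287 = 6584.9567.
σ²_W = 1.4²·6584.9567 = 12906.515132.
σ²_D = (-3)²·12906.515132 = 116158.636188.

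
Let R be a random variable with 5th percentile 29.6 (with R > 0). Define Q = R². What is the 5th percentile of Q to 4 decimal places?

R² is increasing, so P_{5}(Q) = g(P_{5}(R)) = 876.16.

5th percentile of Q = 876.16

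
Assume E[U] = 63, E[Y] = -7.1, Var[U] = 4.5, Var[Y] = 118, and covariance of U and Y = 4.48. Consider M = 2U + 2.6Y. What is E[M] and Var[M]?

E[M] = 107.54, Var[M] = 862.272

E[M] = 2·E[U] + 2.6·E[Y] = 2·63 + 2.6·(-7.1) = 107.54.
Var[M] = a²·Var[U] + b²·Var[Y] + 2ab·covariance of U and Y with a = 2, b = 2.6.
= 2²·4.5 + 2.6²·118 + 2·2·2.6·4.48
= 18 + 797.68 + 46.592 = 862.272.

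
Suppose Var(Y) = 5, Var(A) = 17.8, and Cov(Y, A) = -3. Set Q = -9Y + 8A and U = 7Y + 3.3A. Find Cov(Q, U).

Cov(Q, U) = 76.02

By bilinearity, Cov(Q, U) = ac·Var(Y) + bd·Var(A) + (ad+bc)·Cov(Y, A), with a=-9, b=8, c=7, d=3.3.
ac·Var(Y) = (-9)·7·5 = -315
bd·Var(A) = 8·3.3·17.8 = 469.92
(ad+bc)·Cov(Y, A) = (26.3)·(-3) = -78.9
Cov(Q, U) = -315 + 469.92 + (-78.9) = 76.02.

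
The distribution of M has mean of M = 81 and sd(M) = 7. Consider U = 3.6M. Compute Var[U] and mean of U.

U = 3.6M is linear with a = 3.6, b = 0.
Var[M] = 7² = 49.
Var[U] = a²·Var[M] = 3.6²·49 = 635.04.
mean of U = a·mean of M + b = 3.6·81 = 291.6.

Var[U] = 635.04, mean of U = 291.6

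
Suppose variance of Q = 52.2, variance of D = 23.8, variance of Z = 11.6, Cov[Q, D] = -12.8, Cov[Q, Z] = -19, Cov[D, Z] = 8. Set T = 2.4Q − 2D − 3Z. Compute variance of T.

variance of T = 992.752

variance of T = a²·variance of Q + b²·variance of D + c²·variance of Z + 2ab·Cov[Q, D] + 2ac·Cov[Q, Z] + 2bc·Cov[D, Z], with a = 2.4, b = -2, c = -3.
= 300.672 + 95.2 + 104.4 + 122.88 + 273.6 + 96
= 992.752.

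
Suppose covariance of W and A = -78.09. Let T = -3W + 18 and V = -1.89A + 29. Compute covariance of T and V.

covariance of T and V = a·c·covariance of W and A = (-3)·(-1.89)·(-78.09) = -442.7703. Additive constants drop out.

covariance of T and V = -442.7703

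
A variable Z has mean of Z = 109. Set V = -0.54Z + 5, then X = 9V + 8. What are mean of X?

mean of X = -476.74

mean of V = (-0.54)·109 + 5 = -53.86.
mean of X = 9·(-53.86) + 8 = -476.74.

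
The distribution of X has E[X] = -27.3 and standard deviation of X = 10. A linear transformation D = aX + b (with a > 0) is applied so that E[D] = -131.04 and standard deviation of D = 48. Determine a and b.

standard deviation of D = a·standard deviation of X (a > 0), so a = 48/10 = 4.8.
E[D] = a·E[X] + b, so b = -131.04 − 4.8·(-27.3) = 0.

a = 4.8, b = 0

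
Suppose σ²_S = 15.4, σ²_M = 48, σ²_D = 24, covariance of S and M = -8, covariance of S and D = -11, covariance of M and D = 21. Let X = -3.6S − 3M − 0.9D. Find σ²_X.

σ²_X = a²·σ²_S + b²·σ²_M + c²·σ²_D + 2ab·covariance of S and M + 2ac·covariance of S and D + 2bc·covariance of M and D, with a = -3.6, b = -3, c = -0.9.
= 199.584 + 432 + 19.44 + (-172.8) + (-71.28) + 113.4
= 520.344.

σ²_X = 520.344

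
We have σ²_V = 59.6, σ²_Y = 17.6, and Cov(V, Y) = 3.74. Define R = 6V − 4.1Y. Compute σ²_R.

σ²_R = a²·σ²_V + b²·σ²_Y + 2ab·Cov(V, Y) with a = 6, b = -4.1.
= 6²·59.6 + (-4.1)²·17.6 + 2·6·(-4.1)·3.74
= 2145.6 + 295.856 + (-184.008) = 2257.448.

σ²_R = 2257.448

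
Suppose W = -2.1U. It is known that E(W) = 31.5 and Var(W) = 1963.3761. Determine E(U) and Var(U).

From W = -2.1U: E(W) = a·E(U) + b, so E(U) = (E(W) − b)/a = (31.5 − 0)/(-2.1) = -15.
Var(W) = a²·Var(U), so Var(U) = 1963.3761/(-2.1)² = 445.21.

E(U) = -15, Var(U) = 445.21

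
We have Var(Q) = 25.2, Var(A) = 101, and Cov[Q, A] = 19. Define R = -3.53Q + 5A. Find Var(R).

Var(R) = a²·Var(Q) + b²·Var(A) + 2ab·Cov[Q, A] with a = -3.53, b = 5.
= (-3.53)²·25.2 + 5²·101 + 2·(-3.53)·5·19
= 314.01468 + 2525 + (-670.7) = 2168.31468.

Var(R) = 2168.31468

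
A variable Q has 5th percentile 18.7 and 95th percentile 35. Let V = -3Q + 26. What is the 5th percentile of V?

5th percentile of V = -79

Since a = -3 < 0 the transformation is decreasing, reversing order: the 5th percentile of V corresponds to the 95th percentile of Q.
So P_{5}(V) = a·P_{95}(Q) + b = (-3)·35 + 26 = -79.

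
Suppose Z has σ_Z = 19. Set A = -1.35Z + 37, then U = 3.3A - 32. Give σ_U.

σ_U = 84.645

σ_A = |-1.35|·19 = 25.65.
σ_U = |3.3|·25.65 = 84.645.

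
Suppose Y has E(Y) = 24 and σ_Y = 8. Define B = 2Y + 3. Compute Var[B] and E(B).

B = 2Y + 3 is linear with a = 2, b = 3.
Var[Y] = 8² = 64.
Var[B] = a²·Var[Y] = 2²·64 = 256 (the additive constant 3 does not affect variance).
E(B) = a·E(Y) + b = 2·24 + 3 = 51.

Var[B] = 256, E(B) = 51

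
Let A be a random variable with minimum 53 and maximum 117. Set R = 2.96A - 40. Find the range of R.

Range(R) = 189.44

Range of A = 117 − 53 = 64.
Range(R) = |a|·Range(A) = |2.96|·64 = 189.44.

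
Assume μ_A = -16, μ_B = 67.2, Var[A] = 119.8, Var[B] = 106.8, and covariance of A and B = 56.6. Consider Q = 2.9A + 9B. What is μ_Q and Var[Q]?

μ_Q = 558.4, Var[Q] = 12612.838

μ_Q = 2.9·μ_A + 9·μ_B = 2.9·(-16) + 9·67.2 = 558.4.
Var[Q] = a²·Var[A] + b²·Var[B] + 2ab·covariance of A and B with a = 2.9, b = 9.
= 2.9²·119.8 + 9²·106.8 + 2·2.9·9·56.6
= 1007.518 + 8650.8 + 2954.52 = 12612.838.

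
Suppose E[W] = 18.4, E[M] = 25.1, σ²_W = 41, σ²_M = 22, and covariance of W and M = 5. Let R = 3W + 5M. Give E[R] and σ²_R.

E[R] = 180.7, σ²_R = 1069

E[R] = 3·E[W] + 5·E[M] = 3·18.4 + 5·25.1 = 180.7.
σ²_R = a²·σ²_W + b²·σ²_M + 2ab·covariance of W and M with a = 3, b = 5.
= 3²·41 + 5²·22 + 2·3·5·5
= 369 + 550 + 150 = 1069.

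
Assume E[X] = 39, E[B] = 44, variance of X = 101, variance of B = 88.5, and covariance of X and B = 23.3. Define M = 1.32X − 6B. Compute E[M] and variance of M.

E[M] = -212.52, variance of M = 2992.9104

E[M] = 1.32·E[X] + (-6)·E[B] = 1.32·39 + (-6)·44 = -212.52.
variance of M = a²·variance of X + b²·variance of B + 2ab·covariance of X and B with a = 1.32, b = -6.
= 1.32²·101 + (-6)²·88.5 + 2·1.32·(-6)·23.3
= 175.9824 + 3186 + (-369.072) = 2992.9104.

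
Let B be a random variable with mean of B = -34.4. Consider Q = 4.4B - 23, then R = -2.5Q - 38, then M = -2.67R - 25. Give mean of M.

mean of Q = 4.4·(-34.4) + (-23) = -174.36.
mean of R = (-2.5)·(-174.36) + (-38) = 397.9.
mean of M = (-2.67)·397.9 + (-25) = -1087.393.

mean of M = -1087.393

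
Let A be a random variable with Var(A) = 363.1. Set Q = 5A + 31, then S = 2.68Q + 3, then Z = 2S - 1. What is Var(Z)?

Var(Q) = 5²·363.1 = 9077.5.
Var(S) = 2.68²·9077.5 = 65198.236.
Var(Z) = 2²·65198.236 = 260792.944.

Var(Z) = 260792.944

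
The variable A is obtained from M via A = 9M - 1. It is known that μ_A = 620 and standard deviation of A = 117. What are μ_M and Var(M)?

μ_M = 69, Var(M) = 169

From A = 9M - 1: μ_A = a·μ_M + b, so μ_M = (μ_A − b)/a = (620 − (-1))/9 = 69.
Var(A) = 117² = 13689.
Var(A) = a²·Var(M), so Var(M) = 13689/9² = 169.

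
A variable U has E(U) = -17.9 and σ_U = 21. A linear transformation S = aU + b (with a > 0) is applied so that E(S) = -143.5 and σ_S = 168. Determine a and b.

σ_S = a·σ_U (a > 0), so a = 168/21 = 8.
E(S) = a·E(U) + b, so b = -143.5 − 8·(-17.9) = -0.3.

a = 8, b = -0.3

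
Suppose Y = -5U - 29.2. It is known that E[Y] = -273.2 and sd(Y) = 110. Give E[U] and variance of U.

E[U] = 48.8, variance of U = 484

From Y = -5U - 29.2: E[Y] = a·E[U] + b, so E[U] = (E[Y] − b)/a = (-273.2 − (-29.2))/(-5) = 48.8.
variance of Y = 110² = 12100.
variance of Y = a²·variance of U, so variance of U = 12100/(-5)² = 484.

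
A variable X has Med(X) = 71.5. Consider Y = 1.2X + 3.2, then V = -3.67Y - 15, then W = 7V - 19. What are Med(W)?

Med(W) = -2410.41

Med(Y) = 1.2·71.5 + 3.2 = 89.
Med(V) = (-3.67)·89 + (-15) = -341.63.
Med(W) = 7·(-341.63) + (-19) = -2410.41.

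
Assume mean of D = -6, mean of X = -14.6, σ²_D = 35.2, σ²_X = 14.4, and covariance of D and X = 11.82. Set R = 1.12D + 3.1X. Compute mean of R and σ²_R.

mean of R = -51.98, σ²_R = 264.61696

mean of R = 1.12·mean of D + 3.1·mean of X = 1.12·(-6) + 3.1·(-14.6) = -51.98.
σ²_R = a²·σ²_D + b²·σ²_X + 2ab·covariance of D and X with a = 1.12, b = 3.1.
= 1.12²·35.2 + 3.1²·14.4 + 2·1.12·3.1·11.82
= 44.15488 + 138.384 + 82.07808 = 264.61696.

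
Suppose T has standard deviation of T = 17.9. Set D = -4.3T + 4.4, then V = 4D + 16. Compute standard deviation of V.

standard deviation of V = 307.88

standard deviation of D = |-4.3|·17.9 = 76.97.
standard deviation of V = |4|·76.97 = 307.88.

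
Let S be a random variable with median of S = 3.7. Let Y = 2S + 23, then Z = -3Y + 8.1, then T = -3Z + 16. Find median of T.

median of Y = 2·3.7 + 23 = 30.4.
median of Z = (-3)·30.4 + 8.1 = -83.1.
median of T = (-3)·(-83.1) + 16 = 265.3.

median of T = 265.3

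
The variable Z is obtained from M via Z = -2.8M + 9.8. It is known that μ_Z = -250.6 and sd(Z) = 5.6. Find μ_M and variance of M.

μ_M = 93, variance of M = 4

From Z = -2.8M + 9.8: μ_Z = a·μ_M + b, so μ_M = (μ_Z − b)/a = (-250.6 − 9.8)/(-2.8) = 93.
variance of Z = 5.6² = 31.36.
variance of Z = a²·variance of M, so variance of M = 31.36/(-2.8)² = 4.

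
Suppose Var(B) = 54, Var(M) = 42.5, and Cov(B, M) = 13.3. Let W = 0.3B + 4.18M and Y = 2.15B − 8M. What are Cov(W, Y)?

Cov(W, Y) = -1298.7629

By bilinearity, Cov(W, Y) = ac·Var(B) + bd·Var(M) + (ad+bc)·Cov(B, M), with a=0.3, b=4.18, c=2.15, d=-8.
ac·Var(B) = 0.3·2.15·54 = 34.83
bd·Var(M) = 4.18·(-8)·42.5 = -1421.2
(ad+bc)·Cov(B, M) = (6.587)·13.3 = 87.6071
Cov(W, Y) = 34.83 + (-1421.2) + 87.6071 = -1298.7629.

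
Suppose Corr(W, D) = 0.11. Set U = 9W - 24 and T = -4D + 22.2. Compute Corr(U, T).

Linear rescalings preserve |correlation|; the slopes 9 and -4 have opposite signs, so the correlation flips sign: Corr(U, T) = −Corr(W, D) = -0.11.

Corr(U, T) = -0.11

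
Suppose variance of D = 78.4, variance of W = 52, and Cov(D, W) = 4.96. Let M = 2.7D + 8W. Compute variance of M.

variance of M = a²·variance of D + b²·variance of W + 2ab·Cov(D, W) with a = 2.7, b = 8.
= 2.7²·78.4 + 8²·52 + 2·2.7·8·4.96
= 571.536 + 3328 + 214.272 = 4113.808.

variance of M = 4113.808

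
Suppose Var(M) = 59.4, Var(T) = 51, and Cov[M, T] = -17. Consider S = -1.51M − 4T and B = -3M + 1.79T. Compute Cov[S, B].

Cov[S, B] = -254.1287

By bilinearity, Cov[S, B] = ac·Var(M) + bd·Var(T) + (ad+bc)·Cov[M, T], with a=-1.51, b=-4, c=-3, d=1.79.
ac·Var(M) = (-1.51)·(-3)·59.4 = 269.082
bd·Var(T) = (-4)·1.79·51 = -365.16
(ad+bc)·Cov[M, T] = (9.2971)·(-17) = -158.0507
Cov[S, B] = 269.082 + (-365.16) + (-158.0507) = -254.1287.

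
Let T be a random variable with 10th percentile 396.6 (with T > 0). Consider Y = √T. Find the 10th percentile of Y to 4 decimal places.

10th percentile of Y = 19.9148

√T is increasing, so P_{10}(Y) = g(P_{10}(T)) ≈ 19.9148.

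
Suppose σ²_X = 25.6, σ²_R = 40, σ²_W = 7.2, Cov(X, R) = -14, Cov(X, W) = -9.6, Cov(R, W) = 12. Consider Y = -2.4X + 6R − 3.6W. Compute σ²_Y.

σ²_Y = 1399.68

σ²_Y = a²·σ²_X + b²·σ²_R + c²·σ²_W + 2ab·Cov(X, R) + 2ac·Cov(X, W) + 2bc·Cov(R, W), with a = -2.4, b = 6, c = -3.6.
= 147.456 + 1440 + 93.312 + 403.2 + (-165.888) + (-518.4)
= 1399.68.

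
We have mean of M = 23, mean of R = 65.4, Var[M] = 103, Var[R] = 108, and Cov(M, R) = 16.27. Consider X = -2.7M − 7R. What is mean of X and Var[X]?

mean of X = (-2.7)·mean of M + (-7)·mean of R = (-2.7)·23 + (-7)·65.4 = -519.9.
Var[X] = a²·Var[M] + b²·Var[R] + 2ab·Cov(M, R) with a = -2.7, b = -7.
= (-2.7)²·103 + (-7)²·108 + 2·(-2.7)·(-7)·16.27
= 750.87 + 5292 + 615.006 = 6657.876.

mean of X = -519.9, Var[X] = 6657.876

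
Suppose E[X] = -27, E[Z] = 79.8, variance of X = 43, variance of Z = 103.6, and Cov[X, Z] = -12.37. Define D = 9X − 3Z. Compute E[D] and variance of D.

E[D] = -482.4, variance of D = 5083.38

E[D] = 9·E[X] + (-3)·E[Z] = 9·(-27) + (-3)·79.8 = -482.4.
variance of D = a²·variance of X + b²·variance of Z + 2ab·Cov[X, Z] with a = 9, b = -3.
= 9²·43 + (-3)²·103.6 + 2·9·(-3)·(-12.37)
= 3483 + 932.4 + 667.98 = 5083.38.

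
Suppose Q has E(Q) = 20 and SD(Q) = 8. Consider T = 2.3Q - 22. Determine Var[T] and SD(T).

T = 2.3Q - 22 is linear with a = 2.3, b = -22.
Var[Q] = 8² = 64.
Var[T] = a²·Var[Q] = 2.3²·64 = 338.56 (the additive constant -22 does not affect variance).
SD(T) = |a|·SD(Q) = |2.3|·8 = 18.4.

Var[T] = 338.56, SD(T) = 18.4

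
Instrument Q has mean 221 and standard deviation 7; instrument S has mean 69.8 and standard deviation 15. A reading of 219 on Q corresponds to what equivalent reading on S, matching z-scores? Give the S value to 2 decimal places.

z = (219 − 221)/7 ≈ -0.2857.
S = 69.8 + z·15 = 69.8 + (219 − 221)·15/7 ≈ 65.51.

S = 65.51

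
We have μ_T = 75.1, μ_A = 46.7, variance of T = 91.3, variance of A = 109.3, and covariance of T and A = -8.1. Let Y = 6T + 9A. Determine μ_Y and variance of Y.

μ_Y = 870.9, variance of Y = 11265.3

μ_Y = 6·μ_T + 9·μ_A = 6·75.1 + 9·46.7 = 870.9.
variance of Y = a²·variance of T + b²·variance of A + 2ab·covariance of T and A with a = 6, b = 9.
= 6²·91.3 + 9²·109.3 + 2·6·9·(-8.1)
= 3286.8 + 8853.3 + (-874.8) = 11265.3.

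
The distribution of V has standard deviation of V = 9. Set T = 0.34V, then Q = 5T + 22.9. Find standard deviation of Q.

standard deviation of T = |0.34|·9 = 3.06.
standard deviation of Q = |5|·3.06 = 15.3.

standard deviation of Q = 15.3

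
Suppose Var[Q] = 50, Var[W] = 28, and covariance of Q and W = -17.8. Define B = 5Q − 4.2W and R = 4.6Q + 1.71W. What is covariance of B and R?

By bilinearity, covariance of B and R = ac·Var[Q] + bd·Var[W] + (ad+bc)·covariance of Q and W, with a=5, b=-4.2, c=4.6, d=1.71.
ac·Var[Q] = 5·4.6·50 = 1150
bd·Var[W] = (-4.2)·1.71·28 = -201.096
(ad+bc)·covariance of Q and W = (-10.77)·(-17.8) = 191.706
covariance of B and R = 1150 + (-201.096) + 191.706 = 1140.61.

covariance of B and R = 1140.61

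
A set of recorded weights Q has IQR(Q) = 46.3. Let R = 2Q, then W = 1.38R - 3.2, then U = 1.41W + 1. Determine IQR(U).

IQR(R) = |2|·46.3 = 92.6.
IQR(W) = |1.38|·92.6 = 127.788.
IQR(U) = |1.41|·127.788 = 180.18108.

IQR(U) = 180.18108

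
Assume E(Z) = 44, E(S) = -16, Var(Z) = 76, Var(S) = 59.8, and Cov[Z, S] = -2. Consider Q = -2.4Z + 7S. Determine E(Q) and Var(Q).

E(Q) = -217.6, Var(Q) = 3435.16

E(Q) = (-2.4)·E(Z) + 7·E(S) = (-2.4)·44 + 7·(-16) = -217.6.
Var(Q) = a²·Var(Z) + b²·Var(S) + 2ab·Cov[Z, S] with a = -2.4, b = 7.
= (-2.4)²·76 + 7²·59.8 + 2·(-2.4)·7·(-2)
= 437.76 + 2930.2 + 67.2 = 3435.16.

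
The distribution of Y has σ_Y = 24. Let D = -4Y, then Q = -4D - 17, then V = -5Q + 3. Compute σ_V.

σ_D = |-4|·24 = 96.
σ_Q = |-4|·96 = 384.
σ_V = |-5|·384 = 1920.

σ_V = 1920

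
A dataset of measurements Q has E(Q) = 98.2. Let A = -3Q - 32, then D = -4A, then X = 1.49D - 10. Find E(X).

E(A) = (-3)·98.2 + (-32) = -326.6.
E(D) = (-4)·(-326.6) = 1306.4.
E(X) = 1.49·1306.4 + (-10) = 1936.536.

E(X) = 1936.536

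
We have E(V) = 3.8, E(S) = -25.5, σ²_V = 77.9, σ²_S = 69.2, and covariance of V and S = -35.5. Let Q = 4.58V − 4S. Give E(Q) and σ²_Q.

E(Q) = 4.58·E(V) + (-4)·E(S) = 4.58·3.8 + (-4)·(-25.5) = 119.404.
σ²_Q = a²·σ²_V + b²·σ²_S + 2ab·covariance of V and S with a = 4.58, b = -4.
= 4.58²·77.9 + (-4)²·69.2 + 2·4.58·(-4)·(-35.5)
= 1634.06156 + 1107.2 + 1300.72 = 4041.98156.

E(Q) = 119.404, σ²_Q = 4041.98156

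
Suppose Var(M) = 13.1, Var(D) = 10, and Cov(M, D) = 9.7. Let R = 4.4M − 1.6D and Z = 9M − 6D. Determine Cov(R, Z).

Cov(R, Z) = 219

By bilinearity, Cov(R, Z) = ac·Var(M) + bd·Var(D) + (ad+bc)·Cov(M, D), with a=4.4, b=-1.6, c=9, d=-6.
ac·Var(M) = 4.4·9·13.1 = 518.76
bd·Var(D) = (-1.6)·(-6)·10 = 96
(ad+bc)·Cov(M, D) = (-40.8)·9.7 = -395.76
Cov(R, Z) = 518.76 + 96 + (-395.76) = 219.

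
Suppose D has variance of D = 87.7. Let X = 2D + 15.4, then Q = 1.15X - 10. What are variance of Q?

variance of Q = 463.933

variance of X = 2²·87.7 = 350.8.
variance of Q = 1.15²·350.8 = 463.933.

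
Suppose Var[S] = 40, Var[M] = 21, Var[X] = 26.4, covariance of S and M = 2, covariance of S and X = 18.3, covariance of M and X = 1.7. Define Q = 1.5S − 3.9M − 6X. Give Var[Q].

Var[Q] = a²·Var[S] + b²·Var[M] + c²·Var[X] + 2ab·covariance of S and M + 2ac·covariance of S and X + 2bc·covariance of M and X, with a = 1.5, b = -3.9, c = -6.
= 90 + 319.41 + 950.4 + (-23.4) + (-329.4) + 79.56
= 1086.57.

Var[Q] = 1086.57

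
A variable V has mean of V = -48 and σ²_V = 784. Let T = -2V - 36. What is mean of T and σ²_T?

mean of T = 60, σ²_T = 3136

T = -2V - 36 is linear with a = -2, b = -36.
mean of T = a·mean of V + b = (-2)·(-48) + (-36) = 60.
σ²_T = a²·σ²_V = (-2)²·784 = 3136 (the additive constant -36 does not affect variance).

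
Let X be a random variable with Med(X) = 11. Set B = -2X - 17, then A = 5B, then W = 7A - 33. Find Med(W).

Med(B) = (-2)·11 + (-17) = -39.
Med(A) = 5·(-39) = -195.
Med(W) = 7·(-195) + (-33) = -1398.

Med(W) = -1398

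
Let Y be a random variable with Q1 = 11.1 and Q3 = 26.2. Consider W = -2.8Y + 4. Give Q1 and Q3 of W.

a = -2.8 < 0 reverses order: Q1(W) comes from Q3(Y), Q3(W) from Q1(Y).
Q1(W) = (-2.8)·26.2 + 4 = -69.36; Q3(W) = (-2.8)·11.1 + 4 = -27.08.

Q1(W) = -69.36, Q3(W) = -27.08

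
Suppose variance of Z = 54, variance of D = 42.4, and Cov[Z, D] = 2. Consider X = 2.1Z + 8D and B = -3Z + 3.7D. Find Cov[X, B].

By bilinearity, Cov[X, B] = ac·variance of Z + bd·variance of D + (ad+bc)·Cov[Z, D], with a=2.1, b=8, c=-3, d=3.7.
ac·variance of Z = 2.1·(-3)·54 = -340.2
bd·variance of D = 8·3.7·42.4 = 1255.04
(ad+bc)·Cov[Z, D] = (-16.23)·2 = -32.46
Cov[X, B] = -340.2 + 1255.04 + (-32.46) = 882.38.

Cov[X, B] = 882.38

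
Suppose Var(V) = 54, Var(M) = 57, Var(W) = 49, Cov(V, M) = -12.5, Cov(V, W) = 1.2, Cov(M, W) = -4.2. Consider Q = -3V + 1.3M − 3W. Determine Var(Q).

Var(Q) = 1175.19

Var(Q) = a²·Var(V) + b²·Var(M) + c²·Var(W) + 2ab·Cov(V, M) + 2ac·Cov(V, W) + 2bc·Cov(M, W), with a = -3, b = 1.3, c = -3.
= 486 + 96.33 + 441 + 97.5 + 21.6 + 32.76
= 1175.19.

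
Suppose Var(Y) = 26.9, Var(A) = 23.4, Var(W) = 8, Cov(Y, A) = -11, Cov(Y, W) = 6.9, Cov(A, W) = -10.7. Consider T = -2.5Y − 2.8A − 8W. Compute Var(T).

Var(T) = a²·Var(Y) + b²·Var(A) + c²·Var(W) + 2ab·Cov(Y, A) + 2ac·Cov(Y, W) + 2bc·Cov(A, W), with a = -2.5, b = -2.8, c = -8.
= 168.125 + 183.456 + 512 + (-154) + 276 + (-479.36)
= 506.221.

Var(T) = 506.221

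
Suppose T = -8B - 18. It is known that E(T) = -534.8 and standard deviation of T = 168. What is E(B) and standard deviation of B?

E(B) = 64.6, standard deviation of B = 21

From T = -8B - 18: E(T) = a·E(B) + b, so E(B) = (E(T) − b)/a = (-534.8 − (-18))/(-8) = 64.6.
standard deviation of T = |a|·standard deviation of B, so standard deviation of B = 168/|-8| = 21.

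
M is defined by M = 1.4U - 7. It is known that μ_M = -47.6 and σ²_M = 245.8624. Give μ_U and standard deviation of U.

μ_U = -29, standard deviation of U = 11.2

From M = 1.4U - 7: μ_M = a·μ_U + b, so μ_U = (μ_M − b)/a = (-47.6 − (-7))/1.4 = -29.
standard deviation of M = √245.8624 = 15.68.
standard deviation of M = |a|·standard deviation of U, so standard deviation of U = 15.68/|1.4| = 11.2.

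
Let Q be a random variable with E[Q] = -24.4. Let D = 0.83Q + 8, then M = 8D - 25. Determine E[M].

E[M] = -123.016

E[D] = 0.83·(-24.4) + 8 = -12.252.
E[M] = 8·(-12.252) + (-25) = -123.016.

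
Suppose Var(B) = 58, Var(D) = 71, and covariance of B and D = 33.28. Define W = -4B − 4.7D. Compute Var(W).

Var(W) = 3747.718

Var(W) = a²·Var(B) + b²·Var(D) + 2ab·covariance of B and D with a = -4, b = -4.7.
= (-4)²·58 + (-4.7)²·71 + 2·(-4)·(-4.7)·33.28
= 928 + 1568.39 + 1251.328 = 3747.718.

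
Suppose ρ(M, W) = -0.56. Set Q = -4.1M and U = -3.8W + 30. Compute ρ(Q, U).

ρ(Q, U) = -0.56

Linear rescalings preserve correlation up to sign; here the slopes -4.1 and -3.8 have the same sign, so ρ(Q, U) = ρ(M, W) = -0.56.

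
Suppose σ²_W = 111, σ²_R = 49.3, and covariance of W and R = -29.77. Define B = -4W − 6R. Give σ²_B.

σ²_B = a²·σ²_W + b²·σ²_R + 2ab·covariance of W and R with a = -4, b = -6.
= (-4)²·111 + (-6)²·49.3 + 2·(-4)·(-6)·(-29.77)
= 1776 + 1774.8 + (-1428.96) = 2121.84.

σ²_B = 2121.84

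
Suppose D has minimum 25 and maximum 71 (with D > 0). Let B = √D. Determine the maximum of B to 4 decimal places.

√D is increasing on this domain, so max(B) comes from max(D) = 71: max(B) = √(71) ≈ 8.4261.

max(B) = 8.4261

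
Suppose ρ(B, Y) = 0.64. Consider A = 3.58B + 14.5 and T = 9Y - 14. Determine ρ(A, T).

Linear rescalings preserve correlation up to sign; here the slopes 3.58 and 9 have the same sign, so ρ(A, T) = ρ(B, Y) = 0.64.

ρ(A, T) = 0.64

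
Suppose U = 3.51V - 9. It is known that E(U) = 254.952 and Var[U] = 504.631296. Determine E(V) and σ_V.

E(V) = 75.2, σ_V = 6.4

From U = 3.51V - 9: E(U) = a·E(V) + b, so E(V) = (E(U) − b)/a = (254.952 − (-9))/3.51 = 75.2.
σ_U = √504.631296 = 22.464.
σ_U = |a|·σ_V, so σ_V = 22.464/|3.51| = 6.4.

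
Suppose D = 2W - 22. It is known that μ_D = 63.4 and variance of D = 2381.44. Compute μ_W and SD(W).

From D = 2W - 22: μ_D = a·μ_W + b, so μ_W = (μ_D − b)/a = (63.4 − (-22))/2 = 42.7.
SD(D) = √2381.44 = 48.8.
SD(D) = |a|·SD(W), so SD(W) = 48.8/|2| = 24.4.

μ_W = 42.7, SD(W) = 24.4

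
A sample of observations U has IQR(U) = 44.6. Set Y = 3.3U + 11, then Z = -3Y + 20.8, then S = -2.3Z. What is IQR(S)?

IQR(S) = 1015.542

IQR(Y) = |3.3|·44.6 = 147.18.
IQR(Z) = |-3|·147.18 = 441.54.
IQR(S) = |-2.3|·441.54 = 1015.542.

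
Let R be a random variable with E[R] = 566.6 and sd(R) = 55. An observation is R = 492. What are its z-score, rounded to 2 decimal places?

z = (R − E[R]) / sd(R) = (492 − 566.6) / 55 ≈ -1.36.

z = -1.36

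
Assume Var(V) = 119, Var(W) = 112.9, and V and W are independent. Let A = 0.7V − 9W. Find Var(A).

Var(A) = 9203.21

Var(A) = a²·Var(V) + b²·Var(W) + 2ab·Cov(V, W) with a = 0.7, b = -9.
Independence gives Cov(V, W) = 0.
= 0.7²·119 + (-9)²·112.9 + 2·0.7·(-9)·0
= 58.31 + 9144.9 + 0 = 9203.21.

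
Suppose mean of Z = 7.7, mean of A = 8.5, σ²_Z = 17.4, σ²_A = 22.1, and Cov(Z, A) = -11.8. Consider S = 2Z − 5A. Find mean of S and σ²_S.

mean of S = 2·mean of Z + (-5)·mean of A = 2·7.7 + (-5)·8.5 = -27.1.
σ²_S = a²·σ²_Z + b²·σ²_A + 2ab·Cov(Z, A) with a = 2, b = -5.
= 2²·17.4 + (-5)²·22.1 + 2·2·(-5)·(-11.8)
= 69.6 + 552.5 + 236 = 858.1.

mean of S = -27.1, σ²_S = 858.1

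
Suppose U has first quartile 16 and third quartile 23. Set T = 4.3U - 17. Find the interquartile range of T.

IQR(T) = 30.1

IQR of U = Q3 − Q1 = 23 − 16 = 7.
Under T = aU + b, IQR(T) = |a|·IQR(U) = |4.3|·7 = 30.1 (shifts cancel; spread scales by |a|).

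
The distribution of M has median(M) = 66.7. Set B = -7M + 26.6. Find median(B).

median(B) = -440.3

A linear map preserves order up to sign, so median(B) = a·median(M) + b = (-7)·66.7 + 26.6 = -440.3.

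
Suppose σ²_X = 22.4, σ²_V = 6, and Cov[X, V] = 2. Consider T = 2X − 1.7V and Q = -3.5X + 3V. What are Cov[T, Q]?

Cov[T, Q] = -163.5

By bilinearity, Cov[T, Q] = ac·σ²_X + bd·σ²_V + (ad+bc)·Cov[X, V], with a=2, b=-1.7, c=-3.5, d=3.
ac·σ²_X = 2·(-3.5)·22.4 = -156.8
bd·σ²_V = (-1.7)·3·6 = -30.6
(ad+bc)·Cov[X, V] = (11.95)·2 = 23.9
Cov[T, Q] = -156.8 + (-30.6) + 23.9 = -163.5.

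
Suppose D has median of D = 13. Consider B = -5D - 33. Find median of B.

A linear map preserves order up to sign, so median of B = a·median of D + b = (-5)·13 + (-33) = -98.

median of B = -98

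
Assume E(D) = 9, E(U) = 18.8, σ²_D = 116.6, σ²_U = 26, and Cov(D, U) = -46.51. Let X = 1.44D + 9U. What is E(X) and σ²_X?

E(X) = 182.16, σ²_X = 1142.24256

E(X) = 1.44·E(D) + 9·E(U) = 1.44·9 + 9·18.8 = 182.16.
σ²_X = a²·σ²_D + b²·σ²_U + 2ab·Cov(D, U) with a = 1.44, b = 9.
= 1.44²·116.6 + 9²·26 + 2·1.44·9·(-46.51)
= 241.78176 + 2106 + (-1205.5392) = 1142.24256.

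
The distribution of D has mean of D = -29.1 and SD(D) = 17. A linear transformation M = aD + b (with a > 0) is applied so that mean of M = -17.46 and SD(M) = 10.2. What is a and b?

SD(M) = a·SD(D) (a > 0), so a = 10.2/17 = 0.6.
mean of M = a·mean of D + b, so b = -17.46 − 0.6·(-29.1) = 0.

a = 0.6, b = 0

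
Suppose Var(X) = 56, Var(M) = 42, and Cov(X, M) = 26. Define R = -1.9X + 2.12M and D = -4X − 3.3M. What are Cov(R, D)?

By bilinearity, Cov(R, D) = ac·Var(X) + bd·Var(M) + (ad+bc)·Cov(X, M), with a=-1.9, b=2.12, c=-4, d=-3.3.
ac·Var(X) = (-1.9)·(-4)·56 = 425.6
bd·Var(M) = 2.12·(-3.3)·42 = -293.832
(ad+bc)·Cov(X, M) = (-2.21)·26 = -57.46
Cov(R, D) = 425.6 + (-293.832) + (-57.46) = 74.308.

Cov(R, D) = 74.308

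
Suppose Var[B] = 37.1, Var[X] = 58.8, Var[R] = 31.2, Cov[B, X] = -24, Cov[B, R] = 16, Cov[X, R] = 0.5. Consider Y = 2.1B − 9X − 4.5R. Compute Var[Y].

Var[Y] = a²·Var[B] + b²·Var[X] + c²·Var[R] + 2ab·Cov[B, X] + 2ac·Cov[B, R] + 2bc·Cov[X, R], with a = 2.1, b = -9, c = -4.5.
= 163.611 + 4762.8 + 631.8 + 907.2 + (-302.4) + 40.5
= 6203.511.

Var[Y] = 6203.511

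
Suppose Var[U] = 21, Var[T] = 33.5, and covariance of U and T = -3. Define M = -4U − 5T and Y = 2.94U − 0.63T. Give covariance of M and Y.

By bilinearity, covariance of M and Y = ac·Var[U] + bd·Var[T] + (ad+bc)·covariance of U and T, with a=-4, b=-5, c=2.94, d=-0.63.
ac·Var[U] = (-4)·2.94·21 = -246.96
bd·Var[T] = (-5)·(-0.63)·33.5 = 105.525
(ad+bc)·covariance of U and T = (-12.18)·(-3) = 36.54
covariance of M and Y = -246.96 + 105.525 + 36.54 = -104.895.

covariance of M and Y = -104.895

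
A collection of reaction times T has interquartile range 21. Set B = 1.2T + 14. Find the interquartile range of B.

Under B = aT + b, IQR(B) = |a|·IQR(T) = |1.2|·21 = 25.2 (shifts cancel; spread scales by |a|).

IQR(B) = 25.2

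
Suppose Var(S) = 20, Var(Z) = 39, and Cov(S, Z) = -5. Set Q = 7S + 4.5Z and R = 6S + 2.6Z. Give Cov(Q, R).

Cov(Q, R) = 1070.3

By bilinearity, Cov(Q, R) = ac·Var(S) + bd·Var(Z) + (ad+bc)·Cov(S, Z), with a=7, b=4.5, c=6, d=2.6.
ac·Var(S) = 7·6·20 = 840
bd·Var(Z) = 4.5·2.6·39 = 456.3
(ad+bc)·Cov(S, Z) = (45.2)·(-5) = -226
Cov(Q, R) = 840 + 456.3 + (-226) = 1070.3.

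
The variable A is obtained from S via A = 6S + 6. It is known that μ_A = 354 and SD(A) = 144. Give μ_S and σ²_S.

From A = 6S + 6: μ_A = a·μ_S + b, so μ_S = (μ_A − b)/a = (354 − 6)/6 = 58.
σ²_A = 144² = 20736.
σ²_A = a²·σ²_S, so σ²_S = 20736/6² = 576.

μ_S = 58, σ²_S = 576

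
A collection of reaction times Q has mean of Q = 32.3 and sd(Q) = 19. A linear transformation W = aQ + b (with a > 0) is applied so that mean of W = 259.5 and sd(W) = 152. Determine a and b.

a = 8, b = 1.1

sd(W) = a·sd(Q) (a > 0), so a = 152/19 = 8.
mean of W = a·mean of Q + b, so b = 259.5 − 8·32.3 = 1.1.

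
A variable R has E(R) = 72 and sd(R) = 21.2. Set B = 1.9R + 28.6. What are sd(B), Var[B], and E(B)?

B = 1.9R + 28.6 is linear with a = 1.9, b = 28.6.
sd(B) = |a|·sd(R) = |1.9|·21.2 = 40.28.
Var[R] = 21.2² = 449.44.
Var[B] = a²·Var[R] = 1.9²·449.44 = 1622.4784 (the additive constant 28.6 does not affect variance).
E(B) = a·E(R) + b = 1.9·72 + 28.6 = 165.4.

sd(B) = 40.28, Var[B] = 1622.4784, E(B) = 165.4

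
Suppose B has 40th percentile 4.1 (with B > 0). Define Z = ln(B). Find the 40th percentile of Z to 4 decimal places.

40th percentile of Z = 1.411

ln(B) is increasing, so P_{40}(Z) = g(P_{40}(B)) ≈ 1.411.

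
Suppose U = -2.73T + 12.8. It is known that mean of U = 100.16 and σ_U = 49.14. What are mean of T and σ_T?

From U = -2.73T + 12.8: mean of U = a·mean of T + b, so mean of T = (mean of U − b)/a = (100.16 − 12.8)/(-2.73) = -32.
σ_U = |a|·σ_T, so σ_T = 49.14/|-2.73| = 18.

mean of T = -32, σ_T = 18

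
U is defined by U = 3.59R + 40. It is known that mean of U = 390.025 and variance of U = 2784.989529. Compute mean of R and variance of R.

mean of R = 97.5, variance of R = 216.09

From U = 3.59R + 40: mean of U = a·mean of R + b, so mean of R = (mean of U − b)/a = (390.025 − 40)/3.59 = 97.5.
variance of U = a²·variance of R, so variance of R = 2784.989529/3.59² = 216.09.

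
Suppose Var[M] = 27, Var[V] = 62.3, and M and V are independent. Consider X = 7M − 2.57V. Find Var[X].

Var[X] = a²·Var[M] + b²·Var[V] + 2ab·Cov(M, V) with a = 7, b = -2.57.
Independence gives Cov(M, V) = 0.
= 7²·27 + (-2.57)²·62.3 + 2·7·(-2.57)·0
= 1323 + 411.48527 + 0 = 1734.48527.

Var[X] = 1734.48527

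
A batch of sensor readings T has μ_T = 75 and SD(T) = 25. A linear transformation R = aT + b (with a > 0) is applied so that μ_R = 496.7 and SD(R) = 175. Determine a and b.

a = 7, b = -28.3

SD(R) = a·SD(T) (a > 0), so a = 175/25 = 7.
μ_R = a·μ_T + b, so b = 496.7 − 7·75 = -28.3.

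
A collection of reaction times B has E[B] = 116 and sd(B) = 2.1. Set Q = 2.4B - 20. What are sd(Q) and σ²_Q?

Q = 2.4B - 20 is linear with a = 2.4, b = -20.
sd(Q) = |a|·sd(B) = |2.4|·2.1 = 5.04.
σ²_B = 2.1² = 4.41.
σ²_Q = a²·σ²_B = 2.4²·4.41 = 25.4016 (the additive constant -20 does not affect variance).

sd(Q) = 5.04, σ²_Q = 25.4016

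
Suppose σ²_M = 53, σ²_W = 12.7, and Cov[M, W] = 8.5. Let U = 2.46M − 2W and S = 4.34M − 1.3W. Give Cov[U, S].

Cov[U, S] = 497.9062

By bilinearity, Cov[U, S] = ac·σ²_M + bd·σ²_W + (ad+bc)·Cov[M, W], with a=2.46, b=-2, c=4.34, d=-1.3.
ac·σ²_M = 2.46·4.34·53 = 565.8492
bd·σ²_W = (-2)·(-1.3)·12.7 = 33.02
(ad+bc)·Cov[M, W] = (-11.878)·8.5 = -100.963
Cov[U, S] = 565.8492 + 33.02 + (-100.963) = 497.9062.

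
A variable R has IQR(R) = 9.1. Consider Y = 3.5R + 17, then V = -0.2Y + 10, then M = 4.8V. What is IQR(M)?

IQR(Y) = |3.5|·9.1 = 31.85.
IQR(V) = |-0.2|·31.85 = 6.37.
IQR(M) = |4.8|·6.37 = 30.576.

IQR(M) = 30.576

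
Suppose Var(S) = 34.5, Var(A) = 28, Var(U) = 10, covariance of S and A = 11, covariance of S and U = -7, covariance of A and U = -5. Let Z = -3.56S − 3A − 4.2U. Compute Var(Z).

Var(Z) = a²·Var(S) + b²·Var(A) + c²·Var(U) + 2ab·covariance of S and A + 2ac·covariance of S and U + 2bc·covariance of A and U, with a = -3.56, b = -3, c = -4.2.
= 437.2392 + 252 + 176.4 + 234.96 + (-209.328) + (-126)
= 765.2712.

Var(Z) = 765.2712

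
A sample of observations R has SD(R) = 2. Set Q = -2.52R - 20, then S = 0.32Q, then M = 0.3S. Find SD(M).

SD(M) = 0.48384

SD(Q) = |-2.52|·2 = 5.04.
SD(S) = |0.32|·5.04 = 1.6128.
SD(M) = |0.3|·1.6128 = 0.48384.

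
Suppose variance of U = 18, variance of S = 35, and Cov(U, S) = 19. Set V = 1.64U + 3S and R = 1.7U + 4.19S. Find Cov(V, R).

Cov(V, R) = 717.5944

By bilinearity, Cov(V, R) = ac·variance of U + bd·variance of S + (ad+bc)·Cov(U, S), with a=1.64, b=3, c=1.7, d=4.19.
ac·variance of U = 1.64·1.7·18 = 50.184
bd·variance of S = 3·4.19·35 = 439.95
(ad+bc)·Cov(U, S) = (11.9716)·19 = 227.4604
Cov(V, R) = 50.184 + 439.95 + 227.4604 = 717.5944.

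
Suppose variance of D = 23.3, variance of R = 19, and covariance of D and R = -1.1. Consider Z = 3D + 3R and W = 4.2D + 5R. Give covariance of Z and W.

covariance of Z and W = 548.22

By bilinearity, covariance of Z and W = ac·variance of D + bd·variance of R + (ad+bc)·covariance of D and R, with a=3, b=3, c=4.2, d=5.
ac·variance of D = 3·4.2·23.3 = 293.58
bd·variance of R = 3·5·19 = 285
(ad+bc)·covariance of D and R = (27.6)·(-1.1) = -30.36
covariance of Z and W = 293.58 + 285 + (-30.36) = 548.22.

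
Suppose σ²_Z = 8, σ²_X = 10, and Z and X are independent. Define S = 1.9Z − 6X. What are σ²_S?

σ²_S = a²·σ²_Z + b²·σ²_X + 2ab·Cov(Z, X) with a = 1.9, b = -6.
Independence gives Cov(Z, X) = 0.
= 1.9²·8 + (-6)²·10 + 2·1.9·(-6)·0
= 28.88 + 360 + 0 = 388.88.

σ²_S = 388.88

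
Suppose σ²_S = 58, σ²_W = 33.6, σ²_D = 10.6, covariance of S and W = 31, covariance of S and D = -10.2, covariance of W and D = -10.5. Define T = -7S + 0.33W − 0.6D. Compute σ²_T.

σ²_T = 2624.73304

σ²_T = a²·σ²_S + b²·σ²_W + c²·σ²_D + 2ab·covariance of S and W + 2ac·covariance of S and D + 2bc·covariance of W and D, with a = -7, b = 0.33, c = -0.6.
= 2842 + 3.65904 + 3.816 + (-143.22) + (-85.68) + 4.158
= 2624.73304.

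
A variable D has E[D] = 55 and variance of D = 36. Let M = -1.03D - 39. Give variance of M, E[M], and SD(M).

variance of M = 38.1924, E[M] = -95.65, SD(M) = 6.18

M = -1.03D - 39 is linear with a = -1.03, b = -39.
variance of M = a²·variance of D = (-1.03)²·36 = 38.1924 (the additive constant -39 does not affect variance).
E[M] = a·E[D] + b = (-1.03)·55 + (-39) = -95.65.
SD(D) = √36 = 6.
SD(M) = |a|·SD(D) = |-1.03|·6 = 6.18.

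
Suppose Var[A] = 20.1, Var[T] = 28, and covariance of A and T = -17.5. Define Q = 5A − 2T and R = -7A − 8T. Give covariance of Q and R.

By bilinearity, covariance of Q and R = ac·Var[A] + bd·Var[T] + (ad+bc)·covariance of A and T, with a=5, b=-2, c=-7, d=-8.
ac·Var[A] = 5·(-7)·20.1 = -703.5
bd·Var[T] = (-2)·(-8)·28 = 448
(ad+bc)·covariance of A and T = (-26)·(-17.5) = 455
covariance of Q and R = -703.5 + 448 + 455 = 199.5.

covariance of Q and R = 199.5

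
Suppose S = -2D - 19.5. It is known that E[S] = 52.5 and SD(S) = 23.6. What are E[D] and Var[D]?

E[D] = -36, Var[D] = 139.24

From S = -2D - 19.5: E[S] = a·E[D] + b, so E[D] = (E[S] − b)/a = (52.5 − (-19.5))/(-2) = -36.
Var[S] = 23.6² = 556.96.
Var[S] = a²·Var[D], so Var[D] = 556.96/(-2)² = 139.24.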